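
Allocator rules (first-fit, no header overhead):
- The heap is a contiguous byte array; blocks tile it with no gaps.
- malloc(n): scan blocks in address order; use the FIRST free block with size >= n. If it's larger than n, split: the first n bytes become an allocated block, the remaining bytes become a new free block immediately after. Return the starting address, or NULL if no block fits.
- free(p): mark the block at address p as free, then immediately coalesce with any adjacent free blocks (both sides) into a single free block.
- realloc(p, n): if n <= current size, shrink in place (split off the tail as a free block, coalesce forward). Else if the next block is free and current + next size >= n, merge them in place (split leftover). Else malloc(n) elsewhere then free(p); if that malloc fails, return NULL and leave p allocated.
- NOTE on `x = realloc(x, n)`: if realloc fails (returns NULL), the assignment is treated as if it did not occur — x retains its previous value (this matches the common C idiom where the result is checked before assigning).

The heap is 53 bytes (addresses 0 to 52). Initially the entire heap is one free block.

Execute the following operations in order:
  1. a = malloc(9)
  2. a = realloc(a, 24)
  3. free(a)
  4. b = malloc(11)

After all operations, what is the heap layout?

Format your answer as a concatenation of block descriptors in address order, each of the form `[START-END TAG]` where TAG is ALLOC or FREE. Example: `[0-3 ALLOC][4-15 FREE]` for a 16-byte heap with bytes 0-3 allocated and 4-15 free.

Op 1: a = malloc(9) -> a = 0; heap: [0-8 ALLOC][9-52 FREE]
Op 2: a = realloc(a, 24) -> a = 0; heap: [0-23 ALLOC][24-52 FREE]
Op 3: free(a) -> (freed a); heap: [0-52 FREE]
Op 4: b = malloc(11) -> b = 0; heap: [0-10 ALLOC][11-52 FREE]

Answer: [0-10 ALLOC][11-52 FREE]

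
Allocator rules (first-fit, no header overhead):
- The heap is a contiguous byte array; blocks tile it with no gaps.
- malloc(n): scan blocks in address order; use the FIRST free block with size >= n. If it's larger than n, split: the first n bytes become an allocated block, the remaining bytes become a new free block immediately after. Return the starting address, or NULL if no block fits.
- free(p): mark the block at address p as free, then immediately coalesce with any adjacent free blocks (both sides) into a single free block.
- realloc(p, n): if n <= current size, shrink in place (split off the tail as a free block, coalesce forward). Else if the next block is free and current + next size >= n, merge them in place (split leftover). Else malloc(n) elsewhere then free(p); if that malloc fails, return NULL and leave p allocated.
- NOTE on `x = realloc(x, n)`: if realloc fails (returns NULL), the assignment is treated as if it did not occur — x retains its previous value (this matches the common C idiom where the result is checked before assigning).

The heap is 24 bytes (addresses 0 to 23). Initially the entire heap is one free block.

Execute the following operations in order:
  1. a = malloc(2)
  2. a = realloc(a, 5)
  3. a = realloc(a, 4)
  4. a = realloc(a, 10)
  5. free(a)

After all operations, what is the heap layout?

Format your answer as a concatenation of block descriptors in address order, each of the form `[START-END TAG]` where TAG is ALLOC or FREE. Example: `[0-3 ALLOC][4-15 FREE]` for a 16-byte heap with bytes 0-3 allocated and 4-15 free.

Op 1: a = malloc(2) -> a = 0; heap: [0-1 ALLOC][2-23 FREE]
Op 2: a = realloc(a, 5) -> a = 0; heap: [0-4 ALLOC][5-23 FREE]
Op 3: a = realloc(a, 4) -> a = 0; heap: [0-3 ALLOC][4-23 FREE]
Op 4: a = realloc(a, 10) -> a = 0; heap: [0-9 ALLOC][10-23 FREE]
Op 5: free(a) -> (freed a); heap: [0-23 FREE]

Answer: [0-23 FREE]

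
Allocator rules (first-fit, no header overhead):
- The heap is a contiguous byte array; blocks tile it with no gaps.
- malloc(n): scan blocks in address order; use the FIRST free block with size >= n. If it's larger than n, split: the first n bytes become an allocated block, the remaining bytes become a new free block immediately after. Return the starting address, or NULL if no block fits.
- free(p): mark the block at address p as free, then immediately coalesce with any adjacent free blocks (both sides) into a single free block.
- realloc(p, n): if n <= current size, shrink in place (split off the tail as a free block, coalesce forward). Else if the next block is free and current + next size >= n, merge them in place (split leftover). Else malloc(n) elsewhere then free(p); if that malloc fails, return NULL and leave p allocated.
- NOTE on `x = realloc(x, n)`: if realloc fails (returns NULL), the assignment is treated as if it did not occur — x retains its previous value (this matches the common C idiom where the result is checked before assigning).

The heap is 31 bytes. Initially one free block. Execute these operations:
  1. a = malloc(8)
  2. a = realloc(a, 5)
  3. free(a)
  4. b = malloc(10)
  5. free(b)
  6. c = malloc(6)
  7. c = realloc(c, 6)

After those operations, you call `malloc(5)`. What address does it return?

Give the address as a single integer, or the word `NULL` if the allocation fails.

Op 1: a = malloc(8) -> a = 0; heap: [0-7 ALLOC][8-30 FREE]
Op 2: a = realloc(a, 5) -> a = 0; heap: [0-4 ALLOC][5-30 FREE]
Op 3: free(a) -> (freed a); heap: [0-30 FREE]
Op 4: b = malloc(10) -> b = 0; heap: [0-9 ALLOC][10-30 FREE]
Op 5: free(b) -> (freed b); heap: [0-30 FREE]
Op 6: c = malloc(6) -> c = 0; heap: [0-5 ALLOC][6-30 FREE]
Op 7: c = realloc(c, 6) -> c = 0; heap: [0-5 ALLOC][6-30 FREE]
malloc(5): first-fit scan over [0-5 ALLOC][6-30 FREE] -> 6

Answer: 6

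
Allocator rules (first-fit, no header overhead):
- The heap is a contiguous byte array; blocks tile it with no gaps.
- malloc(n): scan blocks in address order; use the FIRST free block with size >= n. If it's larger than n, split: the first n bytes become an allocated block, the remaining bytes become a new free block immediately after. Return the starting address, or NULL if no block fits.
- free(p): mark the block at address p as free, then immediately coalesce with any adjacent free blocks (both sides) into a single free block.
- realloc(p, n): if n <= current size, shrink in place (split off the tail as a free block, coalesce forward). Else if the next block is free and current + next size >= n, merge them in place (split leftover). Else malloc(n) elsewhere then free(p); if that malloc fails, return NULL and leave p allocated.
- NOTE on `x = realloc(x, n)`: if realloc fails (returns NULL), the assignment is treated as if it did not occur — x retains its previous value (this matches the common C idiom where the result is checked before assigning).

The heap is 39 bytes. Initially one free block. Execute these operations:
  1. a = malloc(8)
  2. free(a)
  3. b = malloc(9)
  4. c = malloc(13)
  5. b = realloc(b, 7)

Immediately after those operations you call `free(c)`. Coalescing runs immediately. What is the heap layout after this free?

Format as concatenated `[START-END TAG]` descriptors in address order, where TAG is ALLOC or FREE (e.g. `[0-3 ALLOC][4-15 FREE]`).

Answer: [0-6 ALLOC][7-38 FREE]

Derivation:
Op 1: a = malloc(8) -> a = 0; heap: [0-7 ALLOC][8-38 FREE]
Op 2: free(a) -> (freed a); heap: [0-38 FREE]
Op 3: b = malloc(9) -> b = 0; heap: [0-8 ALLOC][9-38 FREE]
Op 4: c = malloc(13) -> c = 9; heap: [0-8 ALLOC][9-21 ALLOC][22-38 FREE]
Op 5: b = realloc(b, 7) -> b = 0; heap: [0-6 ALLOC][7-8 FREE][9-21 ALLOC][22-38 FREE]
free(c): c = 9 -> block [9-21 ALLOC]; mark free, coalesce with adjacent free neighbors -> [0-6 ALLOC][7-38 FREE]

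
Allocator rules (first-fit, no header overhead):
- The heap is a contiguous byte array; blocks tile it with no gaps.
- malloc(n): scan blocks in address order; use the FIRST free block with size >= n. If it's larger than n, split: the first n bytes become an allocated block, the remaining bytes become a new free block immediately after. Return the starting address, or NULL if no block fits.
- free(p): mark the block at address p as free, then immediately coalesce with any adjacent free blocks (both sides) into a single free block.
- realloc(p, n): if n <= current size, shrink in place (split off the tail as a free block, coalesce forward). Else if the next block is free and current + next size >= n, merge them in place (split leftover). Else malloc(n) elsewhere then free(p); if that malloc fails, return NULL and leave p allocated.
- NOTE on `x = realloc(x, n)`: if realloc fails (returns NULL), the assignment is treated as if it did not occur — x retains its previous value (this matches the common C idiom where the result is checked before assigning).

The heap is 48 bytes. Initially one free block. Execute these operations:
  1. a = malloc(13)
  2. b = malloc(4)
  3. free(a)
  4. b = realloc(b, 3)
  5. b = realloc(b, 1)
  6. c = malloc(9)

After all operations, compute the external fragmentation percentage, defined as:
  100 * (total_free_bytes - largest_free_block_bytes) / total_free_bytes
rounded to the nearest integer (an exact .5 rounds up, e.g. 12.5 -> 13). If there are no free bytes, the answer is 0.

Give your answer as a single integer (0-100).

Op 1: a = malloc(13) -> a = 0; heap: [0-12 ALLOC][13-47 FREE]
Op 2: b = malloc(4) -> b = 13; heap: [0-12 ALLOC][13-16 ALLOC][17-47 FREE]
Op 3: free(a) -> (freed a); heap: [0-12 FREE][13-16 ALLOC][17-47 FREE]
Op 4: b = realloc(b, 3) -> b = 13; heap: [0-12 FREE][13-15 ALLOC][16-47 FREE]
Op 5: b = realloc(b, 1) -> b = 13; heap: [0-12 FREE][13-13 ALLOC][14-47 FREE]
Op 6: c = malloc(9) -> c = 0; heap: [0-8 ALLOC][9-12 FREE][13-13 ALLOC][14-47 FREE]
Free blocks: [4 34] total_free=38 largest=34 -> 100*(38-34)/38 = 400/38 ≈ 10.526 -> rounds to 11

Answer: 11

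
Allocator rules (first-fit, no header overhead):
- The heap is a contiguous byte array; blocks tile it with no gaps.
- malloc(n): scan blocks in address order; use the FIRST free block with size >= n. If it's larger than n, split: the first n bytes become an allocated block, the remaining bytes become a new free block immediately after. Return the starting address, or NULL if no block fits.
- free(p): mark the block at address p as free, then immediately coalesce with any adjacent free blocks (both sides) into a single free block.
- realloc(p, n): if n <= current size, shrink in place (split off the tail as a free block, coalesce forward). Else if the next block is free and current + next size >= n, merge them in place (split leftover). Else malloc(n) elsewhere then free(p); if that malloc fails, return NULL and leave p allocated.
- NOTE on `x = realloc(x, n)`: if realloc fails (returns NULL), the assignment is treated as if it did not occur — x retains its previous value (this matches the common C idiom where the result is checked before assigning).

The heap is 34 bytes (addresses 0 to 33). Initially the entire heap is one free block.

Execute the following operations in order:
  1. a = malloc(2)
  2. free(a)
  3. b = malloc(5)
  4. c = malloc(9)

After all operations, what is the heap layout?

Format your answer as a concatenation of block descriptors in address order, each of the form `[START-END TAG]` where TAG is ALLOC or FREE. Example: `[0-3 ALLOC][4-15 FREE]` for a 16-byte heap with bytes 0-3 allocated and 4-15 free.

Op 1: a = malloc(2) -> a = 0; heap: [0-1 ALLOC][2-33 FREE]
Op 2: free(a) -> (freed a); heap: [0-33 FREE]
Op 3: b = malloc(5) -> b = 0; heap: [0-4 ALLOC][5-33 FREE]
Op 4: c = malloc(9) -> c = 5; heap: [0-4 ALLOC][5-13 ALLOC][14-33 FREE]

Answer: [0-4 ALLOC][5-13 ALLOC][14-33 FREE]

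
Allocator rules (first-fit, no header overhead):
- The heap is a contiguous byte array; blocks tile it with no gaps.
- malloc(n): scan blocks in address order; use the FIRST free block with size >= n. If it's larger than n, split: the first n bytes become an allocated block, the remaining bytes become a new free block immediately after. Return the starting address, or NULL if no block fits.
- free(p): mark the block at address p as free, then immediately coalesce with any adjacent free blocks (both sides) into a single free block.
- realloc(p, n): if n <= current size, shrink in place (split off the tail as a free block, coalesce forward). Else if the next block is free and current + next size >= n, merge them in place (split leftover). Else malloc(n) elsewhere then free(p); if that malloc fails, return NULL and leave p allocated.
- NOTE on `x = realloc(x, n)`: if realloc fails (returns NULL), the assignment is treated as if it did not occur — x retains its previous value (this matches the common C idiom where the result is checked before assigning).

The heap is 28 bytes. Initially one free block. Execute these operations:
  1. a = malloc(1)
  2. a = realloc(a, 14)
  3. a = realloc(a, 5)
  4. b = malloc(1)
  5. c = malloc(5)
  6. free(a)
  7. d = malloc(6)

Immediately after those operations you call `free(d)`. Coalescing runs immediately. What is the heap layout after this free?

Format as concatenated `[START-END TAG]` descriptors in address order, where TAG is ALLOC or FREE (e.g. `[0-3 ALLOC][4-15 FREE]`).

Answer: [0-4 FREE][5-5 ALLOC][6-10 ALLOC][11-27 FREE]

Derivation:
Op 1: a = malloc(1) -> a = 0; heap: [0-0 ALLOC][1-27 FREE]
Op 2: a = realloc(a, 14) -> a = 0; heap: [0-13 ALLOC][14-27 FREE]
Op 3: a = realloc(a, 5) -> a = 0; heap: [0-4 ALLOC][5-27 FREE]
Op 4: b = malloc(1) -> b = 5; heap: [0-4 ALLOC][5-5 ALLOC][6-27 FREE]
Op 5: c = malloc(5) -> c = 6; heap: [0-4 ALLOC][5-5 ALLOC][6-10 ALLOC][11-27 FREE]
Op 6: free(a) -> (freed a); heap: [0-4 FREE][5-5 ALLOC][6-10 ALLOC][11-27 FREE]
Op 7: d = malloc(6) -> d = 11; heap: [0-4 FREE][5-5 ALLOC][6-10 ALLOC][11-16 ALLOC][17-27 FREE]
free(d): d = 11 -> block [11-16 ALLOC]; mark free, coalesce with adjacent free neighbors -> [0-4 FREE][5-5 ALLOC][6-10 ALLOC][11-27 FREE]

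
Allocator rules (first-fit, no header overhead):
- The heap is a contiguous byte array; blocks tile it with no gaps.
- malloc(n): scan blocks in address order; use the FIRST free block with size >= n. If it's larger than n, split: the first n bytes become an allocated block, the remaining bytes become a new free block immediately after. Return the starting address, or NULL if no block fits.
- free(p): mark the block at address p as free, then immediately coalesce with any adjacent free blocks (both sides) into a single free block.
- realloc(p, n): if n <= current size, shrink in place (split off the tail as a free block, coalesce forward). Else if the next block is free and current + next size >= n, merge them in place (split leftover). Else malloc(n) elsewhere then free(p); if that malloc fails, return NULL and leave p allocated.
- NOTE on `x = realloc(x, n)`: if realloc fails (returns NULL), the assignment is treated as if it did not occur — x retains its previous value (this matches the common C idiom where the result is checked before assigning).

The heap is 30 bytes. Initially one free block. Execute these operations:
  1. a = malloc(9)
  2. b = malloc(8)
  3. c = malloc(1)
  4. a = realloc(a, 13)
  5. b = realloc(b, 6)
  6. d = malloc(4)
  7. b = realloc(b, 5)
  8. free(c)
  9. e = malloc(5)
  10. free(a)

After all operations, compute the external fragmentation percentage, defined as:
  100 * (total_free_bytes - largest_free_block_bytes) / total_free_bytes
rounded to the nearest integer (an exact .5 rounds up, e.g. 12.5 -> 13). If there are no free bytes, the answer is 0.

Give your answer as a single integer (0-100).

Answer: 44

Derivation:
Op 1: a = malloc(9) -> a = 0; heap: [0-8 ALLOC][9-29 FREE]
Op 2: b = malloc(8) -> b = 9; heap: [0-8 ALLOC][9-16 ALLOC][17-29 FREE]
Op 3: c = malloc(1) -> c = 17; heap: [0-8 ALLOC][9-16 ALLOC][17-17 ALLOC][18-29 FREE]
Op 4: a = realloc(a, 13) -> NULL (a unchanged); heap: [0-8 ALLOC][9-16 ALLOC][17-17 ALLOC][18-29 FREE]
Op 5: b = realloc(b, 6) -> b = 9; heap: [0-8 ALLOC][9-14 ALLOC][15-16 FREE][17-17 ALLOC][18-29 FREE]
Op 6: d = malloc(4) -> d = 18; heap: [0-8 ALLOC][9-14 ALLOC][15-16 FREE][17-17 ALLOC][18-21 ALLOC][22-29 FREE]
Op 7: b = realloc(b, 5) -> b = 9; heap: [0-8 ALLOC][9-13 ALLOC][14-16 FREE][17-17 ALLOC][18-21 ALLOC][22-29 FREE]
Op 8: free(c) -> (freed c); heap: [0-8 ALLOC][9-13 ALLOC][14-17 FREE][18-21 ALLOC][22-29 FREE]
Op 9: e = malloc(5) -> e = 22; heap: [0-8 ALLOC][9-13 ALLOC][14-17 FREE][18-21 ALLOC][22-26 ALLOC][27-29 FREE]
Op 10: free(a) -> (freed a); heap: [0-8 FREE][9-13 ALLOC][14-17 FREE][18-21 ALLOC][22-26 ALLOC][27-29 FREE]
Free blocks: [9 4 3] total_free=16 largest=9 -> 100*(16-9)/16 = 700/16 = 43.75 -> rounds to 44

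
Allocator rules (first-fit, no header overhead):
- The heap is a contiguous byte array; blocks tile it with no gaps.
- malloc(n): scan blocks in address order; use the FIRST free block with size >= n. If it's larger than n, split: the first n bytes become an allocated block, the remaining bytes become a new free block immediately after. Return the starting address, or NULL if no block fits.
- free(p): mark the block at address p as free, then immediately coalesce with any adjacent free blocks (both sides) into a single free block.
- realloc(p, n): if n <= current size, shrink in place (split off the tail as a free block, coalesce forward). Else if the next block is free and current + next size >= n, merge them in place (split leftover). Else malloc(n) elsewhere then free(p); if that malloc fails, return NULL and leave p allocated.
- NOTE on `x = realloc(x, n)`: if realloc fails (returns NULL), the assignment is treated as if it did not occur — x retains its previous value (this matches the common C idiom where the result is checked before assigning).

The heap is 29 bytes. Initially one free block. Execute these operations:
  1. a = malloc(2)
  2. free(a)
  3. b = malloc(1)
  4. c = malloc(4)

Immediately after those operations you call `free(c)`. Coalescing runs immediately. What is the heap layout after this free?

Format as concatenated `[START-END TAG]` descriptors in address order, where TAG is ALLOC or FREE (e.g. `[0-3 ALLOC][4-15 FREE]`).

Op 1: a = malloc(2) -> a = 0; heap: [0-1 ALLOC][2-28 FREE]
Op 2: free(a) -> (freed a); heap: [0-28 FREE]
Op 3: b = malloc(1) -> b = 0; heap: [0-0 ALLOC][1-28 FREE]
Op 4: c = malloc(4) -> c = 1; heap: [0-0 ALLOC][1-4 ALLOC][5-28 FREE]
free(c): c = 1 -> block [1-4 ALLOC]; mark free, coalesce with adjacent free neighbors -> [0-0 ALLOC][1-28 FREE]

Answer: [0-0 ALLOC][1-28 FREE]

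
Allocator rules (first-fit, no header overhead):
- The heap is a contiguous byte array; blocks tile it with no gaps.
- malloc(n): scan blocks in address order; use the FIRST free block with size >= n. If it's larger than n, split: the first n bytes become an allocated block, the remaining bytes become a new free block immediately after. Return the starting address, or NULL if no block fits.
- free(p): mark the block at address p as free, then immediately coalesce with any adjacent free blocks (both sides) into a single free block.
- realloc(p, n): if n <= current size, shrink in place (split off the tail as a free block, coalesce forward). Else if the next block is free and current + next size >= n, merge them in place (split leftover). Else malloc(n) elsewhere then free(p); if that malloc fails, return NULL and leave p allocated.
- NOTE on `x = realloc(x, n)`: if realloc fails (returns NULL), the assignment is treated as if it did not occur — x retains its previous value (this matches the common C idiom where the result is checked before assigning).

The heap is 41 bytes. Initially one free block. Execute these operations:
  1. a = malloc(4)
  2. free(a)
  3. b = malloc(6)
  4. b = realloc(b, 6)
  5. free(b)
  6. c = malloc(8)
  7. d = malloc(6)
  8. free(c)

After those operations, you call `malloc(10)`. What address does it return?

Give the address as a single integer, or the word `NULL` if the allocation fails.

Answer: 14

Derivation:
Op 1: a = malloc(4) -> a = 0; heap: [0-3 ALLOC][4-40 FREE]
Op 2: free(a) -> (freed a); heap: [0-40 FREE]
Op 3: b = malloc(6) -> b = 0; heap: [0-5 ALLOC][6-40 FREE]
Op 4: b = realloc(b, 6) -> b = 0; heap: [0-5 ALLOC][6-40 FREE]
Op 5: free(b) -> (freed b); heap: [0-40 FREE]
Op 6: c = malloc(8) -> c = 0; heap: [0-7 ALLOC][8-40 FREE]
Op 7: d = malloc(6) -> d = 8; heap: [0-7 ALLOC][8-13 ALLOC][14-40 FREE]
Op 8: free(c) -> (freed c); heap: [0-7 FREE][8-13 ALLOC][14-40 FREE]
malloc(10): first-fit scan over [0-7 FREE][8-13 ALLOC][14-40 FREE] -> 14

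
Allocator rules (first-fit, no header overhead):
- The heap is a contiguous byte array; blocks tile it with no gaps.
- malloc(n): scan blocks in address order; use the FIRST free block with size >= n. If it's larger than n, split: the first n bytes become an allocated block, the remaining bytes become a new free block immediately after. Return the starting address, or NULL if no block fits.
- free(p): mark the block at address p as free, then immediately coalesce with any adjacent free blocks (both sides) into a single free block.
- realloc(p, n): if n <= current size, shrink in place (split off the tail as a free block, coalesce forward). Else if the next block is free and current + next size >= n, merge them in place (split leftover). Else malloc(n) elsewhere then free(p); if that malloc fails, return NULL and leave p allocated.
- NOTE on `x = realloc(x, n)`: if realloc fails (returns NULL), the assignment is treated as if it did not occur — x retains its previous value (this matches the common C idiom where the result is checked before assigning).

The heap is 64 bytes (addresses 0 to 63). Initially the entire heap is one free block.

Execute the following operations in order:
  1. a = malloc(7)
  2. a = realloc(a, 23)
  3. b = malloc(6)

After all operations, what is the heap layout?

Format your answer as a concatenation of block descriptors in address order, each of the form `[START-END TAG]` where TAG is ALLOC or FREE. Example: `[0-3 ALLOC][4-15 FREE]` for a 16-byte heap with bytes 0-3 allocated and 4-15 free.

Op 1: a = malloc(7) -> a = 0; heap: [0-6 ALLOC][7-63 FREE]
Op 2: a = realloc(a, 23) -> a = 0; heap: [0-22 ALLOC][23-63 FREE]
Op 3: b = malloc(6) -> b = 23; heap: [0-22 ALLOC][23-28 ALLOC][29-63 FREE]

Answer: [0-22 ALLOC][23-28 ALLOC][29-63 FREE]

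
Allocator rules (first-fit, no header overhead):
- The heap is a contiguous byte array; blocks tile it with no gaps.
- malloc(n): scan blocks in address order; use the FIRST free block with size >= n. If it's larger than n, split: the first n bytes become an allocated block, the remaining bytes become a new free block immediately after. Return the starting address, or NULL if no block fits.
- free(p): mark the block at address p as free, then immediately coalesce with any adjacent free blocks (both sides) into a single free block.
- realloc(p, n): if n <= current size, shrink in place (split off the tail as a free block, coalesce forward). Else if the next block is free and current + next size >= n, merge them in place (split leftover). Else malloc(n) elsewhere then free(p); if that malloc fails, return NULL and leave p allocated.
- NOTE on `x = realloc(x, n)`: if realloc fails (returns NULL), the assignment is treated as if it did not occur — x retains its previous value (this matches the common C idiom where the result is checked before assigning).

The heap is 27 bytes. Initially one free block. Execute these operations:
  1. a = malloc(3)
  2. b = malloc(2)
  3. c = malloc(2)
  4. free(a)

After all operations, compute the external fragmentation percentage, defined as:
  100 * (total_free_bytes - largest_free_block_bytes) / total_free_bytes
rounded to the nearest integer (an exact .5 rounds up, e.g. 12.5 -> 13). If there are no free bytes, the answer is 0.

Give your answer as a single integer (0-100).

Answer: 13

Derivation:
Op 1: a = malloc(3) -> a = 0; heap: [0-2 ALLOC][3-26 FREE]
Op 2: b = malloc(2) -> b = 3; heap: [0-2 ALLOC][3-4 ALLOC][5-26 FREE]
Op 3: c = malloc(2) -> c = 5; heap: [0-2 ALLOC][3-4 ALLOC][5-6 ALLOC][7-26 FREE]
Op 4: free(a) -> (freed a); heap: [0-2 FREE][3-4 ALLOC][5-6 ALLOC][7-26 FREE]
Free blocks: [3 20] total_free=23 largest=20 -> 100*(23-20)/23 = 300/23 ≈ 13.043 -> rounds to 13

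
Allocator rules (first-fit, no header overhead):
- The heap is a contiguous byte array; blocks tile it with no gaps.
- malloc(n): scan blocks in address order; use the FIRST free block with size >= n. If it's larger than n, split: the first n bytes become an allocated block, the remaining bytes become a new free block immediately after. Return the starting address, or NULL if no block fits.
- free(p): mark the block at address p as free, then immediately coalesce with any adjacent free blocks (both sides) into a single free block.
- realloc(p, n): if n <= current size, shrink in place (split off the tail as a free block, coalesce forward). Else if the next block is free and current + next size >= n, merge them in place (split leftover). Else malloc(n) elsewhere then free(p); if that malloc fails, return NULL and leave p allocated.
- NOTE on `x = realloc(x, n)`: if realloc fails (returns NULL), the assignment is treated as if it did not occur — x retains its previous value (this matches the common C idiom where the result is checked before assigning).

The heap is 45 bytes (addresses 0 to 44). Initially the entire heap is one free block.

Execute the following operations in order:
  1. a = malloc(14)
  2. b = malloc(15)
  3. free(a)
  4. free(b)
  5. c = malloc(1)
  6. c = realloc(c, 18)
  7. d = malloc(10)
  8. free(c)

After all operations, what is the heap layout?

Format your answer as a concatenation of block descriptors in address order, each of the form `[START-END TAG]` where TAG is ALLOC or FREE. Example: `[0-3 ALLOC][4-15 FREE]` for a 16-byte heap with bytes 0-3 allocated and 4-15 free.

Op 1: a = malloc(14) -> a = 0; heap: [0-13 ALLOC][14-44 FREE]
Op 2: b = malloc(15) -> b = 14; heap: [0-13 ALLOC][14-28 ALLOC][29-44 FREE]
Op 3: free(a) -> (freed a); heap: [0-13 FREE][14-28 ALLOC][29-44 FREE]
Op 4: free(b) -> (freed b); heap: [0-44 FREE]
Op 5: c = malloc(1) -> c = 0; heap: [0-0 ALLOC][1-44 FREE]
Op 6: c = realloc(c, 18) -> c = 0; heap: [0-17 ALLOC][18-44 FREE]
Op 7: d = malloc(10) -> d = 18; heap: [0-17 ALLOC][18-27 ALLOC][28-44 FREE]
Op 8: free(c) -> (freed c); heap: [0-17 FREE][18-27 ALLOC][28-44 FREE]

Answer: [0-17 FREE][18-27 ALLOC][28-44 FREE]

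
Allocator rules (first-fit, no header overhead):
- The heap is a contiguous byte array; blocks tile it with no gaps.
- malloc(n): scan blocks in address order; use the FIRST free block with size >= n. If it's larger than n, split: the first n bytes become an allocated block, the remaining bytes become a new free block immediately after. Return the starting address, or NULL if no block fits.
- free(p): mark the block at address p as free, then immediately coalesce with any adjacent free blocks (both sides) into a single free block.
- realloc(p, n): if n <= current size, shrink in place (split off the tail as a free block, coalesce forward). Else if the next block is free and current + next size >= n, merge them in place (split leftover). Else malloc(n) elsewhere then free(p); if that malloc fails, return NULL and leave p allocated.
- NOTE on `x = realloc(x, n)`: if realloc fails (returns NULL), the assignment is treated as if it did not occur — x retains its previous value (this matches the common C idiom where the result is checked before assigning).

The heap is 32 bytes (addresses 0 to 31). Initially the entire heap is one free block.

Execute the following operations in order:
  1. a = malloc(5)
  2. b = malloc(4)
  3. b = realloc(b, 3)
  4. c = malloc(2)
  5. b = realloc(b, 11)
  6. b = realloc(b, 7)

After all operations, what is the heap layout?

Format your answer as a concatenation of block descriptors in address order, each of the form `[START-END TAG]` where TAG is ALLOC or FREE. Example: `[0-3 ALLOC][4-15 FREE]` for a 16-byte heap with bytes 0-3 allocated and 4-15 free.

Op 1: a = malloc(5) -> a = 0; heap: [0-4 ALLOC][5-31 FREE]
Op 2: b = malloc(4) -> b = 5; heap: [0-4 ALLOC][5-8 ALLOC][9-31 FREE]
Op 3: b = realloc(b, 3) -> b = 5; heap: [0-4 ALLOC][5-7 ALLOC][8-31 FREE]
Op 4: c = malloc(2) -> c = 8; heap: [0-4 ALLOC][5-7 ALLOC][8-9 ALLOC][10-31 FREE]
Op 5: b = realloc(b, 11) -> b = 10; heap: [0-4 ALLOC][5-7 FREE][8-9 ALLOC][10-20 ALLOC][21-31 FREE]
Op 6: b = realloc(b, 7) -> b = 10; heap: [0-4 ALLOC][5-7 FREE][8-9 ALLOC][10-16 ALLOC][17-31 FREE]

Answer: [0-4 ALLOC][5-7 FREE][8-9 ALLOC][10-16 ALLOC][17-31 FREE]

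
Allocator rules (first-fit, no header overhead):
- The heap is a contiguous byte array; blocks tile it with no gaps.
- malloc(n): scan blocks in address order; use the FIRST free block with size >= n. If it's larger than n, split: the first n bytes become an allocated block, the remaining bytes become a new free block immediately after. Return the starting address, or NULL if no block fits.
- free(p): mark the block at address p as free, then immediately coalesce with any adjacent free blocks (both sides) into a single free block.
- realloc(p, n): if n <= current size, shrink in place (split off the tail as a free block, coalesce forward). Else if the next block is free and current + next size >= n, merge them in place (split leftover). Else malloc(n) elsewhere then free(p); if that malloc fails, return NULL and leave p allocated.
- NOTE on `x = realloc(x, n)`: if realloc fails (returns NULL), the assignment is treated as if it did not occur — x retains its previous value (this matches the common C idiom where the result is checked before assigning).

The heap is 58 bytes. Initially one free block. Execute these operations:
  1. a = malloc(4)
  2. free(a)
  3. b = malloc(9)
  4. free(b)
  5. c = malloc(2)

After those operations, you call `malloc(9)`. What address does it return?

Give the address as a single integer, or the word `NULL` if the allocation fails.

Answer: 2

Derivation:
Op 1: a = malloc(4) -> a = 0; heap: [0-3 ALLOC][4-57 FREE]
Op 2: free(a) -> (freed a); heap: [0-57 FREE]
Op 3: b = malloc(9) -> b = 0; heap: [0-8 ALLOC][9-57 FREE]
Op 4: free(b) -> (freed b); heap: [0-57 FREE]
Op 5: c = malloc(2) -> c = 0; heap: [0-1 ALLOC][2-57 FREE]
malloc(9): first-fit scan over [0-1 ALLOC][2-57 FREE] -> 2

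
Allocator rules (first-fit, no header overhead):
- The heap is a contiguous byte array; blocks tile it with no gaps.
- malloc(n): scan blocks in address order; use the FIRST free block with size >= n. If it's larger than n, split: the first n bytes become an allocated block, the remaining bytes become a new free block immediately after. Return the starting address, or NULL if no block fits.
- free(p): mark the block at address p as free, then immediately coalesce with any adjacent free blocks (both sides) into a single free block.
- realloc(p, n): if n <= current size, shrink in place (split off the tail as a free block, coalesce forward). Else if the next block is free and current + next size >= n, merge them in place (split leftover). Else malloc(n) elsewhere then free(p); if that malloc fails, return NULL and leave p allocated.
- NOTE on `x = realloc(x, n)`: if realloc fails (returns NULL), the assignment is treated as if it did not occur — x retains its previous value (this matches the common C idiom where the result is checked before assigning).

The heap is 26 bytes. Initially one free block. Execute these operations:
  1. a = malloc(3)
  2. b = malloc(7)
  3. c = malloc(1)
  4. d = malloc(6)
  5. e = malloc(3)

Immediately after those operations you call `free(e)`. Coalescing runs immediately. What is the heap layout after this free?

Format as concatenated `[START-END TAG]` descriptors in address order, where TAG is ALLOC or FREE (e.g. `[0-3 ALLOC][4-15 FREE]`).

Answer: [0-2 ALLOC][3-9 ALLOC][10-10 ALLOC][11-16 ALLOC][17-25 FREE]

Derivation:
Op 1: a = malloc(3) -> a = 0; heap: [0-2 ALLOC][3-25 FREE]
Op 2: b = malloc(7) -> b = 3; heap: [0-2 ALLOC][3-9 ALLOC][10-25 FREE]
Op 3: c = malloc(1) -> c = 10; heap: [0-2 ALLOC][3-9 ALLOC][10-10 ALLOC][11-25 FREE]
Op 4: d = malloc(6) -> d = 11; heap: [0-2 ALLOC][3-9 ALLOC][10-10 ALLOC][11-16 ALLOC][17-25 FREE]
Op 5: e = malloc(3) -> e = 17; heap: [0-2 ALLOC][3-9 ALLOC][10-10 ALLOC][11-16 ALLOC][17-19 ALLOC][20-25 FREE]
free(e): e = 17 -> block [17-19 ALLOC]; mark free, coalesce with adjacent free neighbors -> [0-2 ALLOC][3-9 ALLOC][10-10 ALLOC][11-16 ALLOC][17-25 FREE]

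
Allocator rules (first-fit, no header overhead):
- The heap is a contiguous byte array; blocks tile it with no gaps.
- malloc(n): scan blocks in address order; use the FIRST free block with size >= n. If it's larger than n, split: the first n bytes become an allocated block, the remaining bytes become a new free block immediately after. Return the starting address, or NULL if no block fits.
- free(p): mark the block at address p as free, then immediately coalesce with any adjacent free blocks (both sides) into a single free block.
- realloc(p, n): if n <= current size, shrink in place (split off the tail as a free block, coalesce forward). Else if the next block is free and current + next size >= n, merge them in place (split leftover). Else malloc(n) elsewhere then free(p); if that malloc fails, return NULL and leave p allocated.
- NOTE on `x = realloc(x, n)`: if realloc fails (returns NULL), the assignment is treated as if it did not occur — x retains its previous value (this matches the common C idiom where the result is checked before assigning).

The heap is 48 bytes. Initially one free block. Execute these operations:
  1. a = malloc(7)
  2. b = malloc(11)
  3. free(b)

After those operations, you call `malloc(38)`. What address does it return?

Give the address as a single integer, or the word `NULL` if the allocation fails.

Answer: 7

Derivation:
Op 1: a = malloc(7) -> a = 0; heap: [0-6 ALLOC][7-47 FREE]
Op 2: b = malloc(11) -> b = 7; heap: [0-6 ALLOC][7-17 ALLOC][18-47 FREE]
Op 3: free(b) -> (freed b); heap: [0-6 ALLOC][7-47 FREE]
malloc(38): first-fit scan over [0-6 ALLOC][7-47 FREE] -> 7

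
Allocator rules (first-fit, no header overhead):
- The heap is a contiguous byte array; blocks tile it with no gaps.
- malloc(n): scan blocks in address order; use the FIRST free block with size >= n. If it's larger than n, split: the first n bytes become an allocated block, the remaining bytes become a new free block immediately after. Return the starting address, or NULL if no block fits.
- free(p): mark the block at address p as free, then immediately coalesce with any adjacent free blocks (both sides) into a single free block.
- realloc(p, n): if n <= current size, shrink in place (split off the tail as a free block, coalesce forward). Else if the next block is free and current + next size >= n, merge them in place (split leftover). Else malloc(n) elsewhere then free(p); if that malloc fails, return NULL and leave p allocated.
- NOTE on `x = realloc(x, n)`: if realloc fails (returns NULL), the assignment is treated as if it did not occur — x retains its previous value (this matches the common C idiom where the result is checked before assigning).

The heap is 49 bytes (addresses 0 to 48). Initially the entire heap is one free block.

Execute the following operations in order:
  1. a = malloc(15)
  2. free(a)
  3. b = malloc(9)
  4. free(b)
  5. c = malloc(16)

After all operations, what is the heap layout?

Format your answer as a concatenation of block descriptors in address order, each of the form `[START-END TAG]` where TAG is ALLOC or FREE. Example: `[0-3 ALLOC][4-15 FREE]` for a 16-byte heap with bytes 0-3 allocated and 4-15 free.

Answer: [0-15 ALLOC][16-48 FREE]

Derivation:
Op 1: a = malloc(15) -> a = 0; heap: [0-14 ALLOC][15-48 FREE]
Op 2: free(a) -> (freed a); heap: [0-48 FREE]
Op 3: b = malloc(9) -> b = 0; heap: [0-8 ALLOC][9-48 FREE]
Op 4: free(b) -> (freed b); heap: [0-48 FREE]
Op 5: c = malloc(16) -> c = 0; heap: [0-15 ALLOC][16-48 FREE]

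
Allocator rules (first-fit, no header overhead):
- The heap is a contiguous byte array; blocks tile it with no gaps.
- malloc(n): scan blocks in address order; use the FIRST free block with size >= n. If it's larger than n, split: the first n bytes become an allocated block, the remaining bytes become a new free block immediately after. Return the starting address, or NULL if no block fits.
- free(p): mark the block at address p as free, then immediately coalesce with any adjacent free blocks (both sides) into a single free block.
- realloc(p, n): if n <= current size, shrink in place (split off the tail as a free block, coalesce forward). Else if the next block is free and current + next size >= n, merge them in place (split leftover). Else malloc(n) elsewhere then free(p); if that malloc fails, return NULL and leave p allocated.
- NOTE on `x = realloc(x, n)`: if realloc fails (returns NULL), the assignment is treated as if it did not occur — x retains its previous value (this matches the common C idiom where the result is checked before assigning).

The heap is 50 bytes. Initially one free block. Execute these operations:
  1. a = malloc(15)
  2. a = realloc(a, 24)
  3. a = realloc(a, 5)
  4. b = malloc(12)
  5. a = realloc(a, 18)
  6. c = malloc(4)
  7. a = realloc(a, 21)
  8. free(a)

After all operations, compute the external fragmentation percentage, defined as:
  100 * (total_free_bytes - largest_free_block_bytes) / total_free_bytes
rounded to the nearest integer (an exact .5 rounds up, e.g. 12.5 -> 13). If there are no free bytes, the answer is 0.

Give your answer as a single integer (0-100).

Answer: 3

Derivation:
Op 1: a = malloc(15) -> a = 0; heap: [0-14 ALLOC][15-49 FREE]
Op 2: a = realloc(a, 24) -> a = 0; heap: [0-23 ALLOC][24-49 FREE]
Op 3: a = realloc(a, 5) -> a = 0; heap: [0-4 ALLOC][5-49 FREE]
Op 4: b = malloc(12) -> b = 5; heap: [0-4 ALLOC][5-16 ALLOC][17-49 FREE]
Op 5: a = realloc(a, 18) -> a = 17; heap: [0-4 FREE][5-16 ALLOC][17-34 ALLOC][35-49 FREE]
Op 6: c = malloc(4) -> c = 0; heap: [0-3 ALLOC][4-4 FREE][5-16 ALLOC][17-34 ALLOC][35-49 FREE]
Op 7: a = realloc(a, 21) -> a = 17; heap: [0-3 ALLOC][4-4 FREE][5-16 ALLOC][17-37 ALLOC][38-49 FREE]
Op 8: free(a) -> (freed a); heap: [0-3 ALLOC][4-4 FREE][5-16 ALLOC][17-49 FREE]
Free blocks: [1 33] total_free=34 largest=33 -> 100*(34-33)/34 = 100/34 ≈ 2.941 -> rounds to 3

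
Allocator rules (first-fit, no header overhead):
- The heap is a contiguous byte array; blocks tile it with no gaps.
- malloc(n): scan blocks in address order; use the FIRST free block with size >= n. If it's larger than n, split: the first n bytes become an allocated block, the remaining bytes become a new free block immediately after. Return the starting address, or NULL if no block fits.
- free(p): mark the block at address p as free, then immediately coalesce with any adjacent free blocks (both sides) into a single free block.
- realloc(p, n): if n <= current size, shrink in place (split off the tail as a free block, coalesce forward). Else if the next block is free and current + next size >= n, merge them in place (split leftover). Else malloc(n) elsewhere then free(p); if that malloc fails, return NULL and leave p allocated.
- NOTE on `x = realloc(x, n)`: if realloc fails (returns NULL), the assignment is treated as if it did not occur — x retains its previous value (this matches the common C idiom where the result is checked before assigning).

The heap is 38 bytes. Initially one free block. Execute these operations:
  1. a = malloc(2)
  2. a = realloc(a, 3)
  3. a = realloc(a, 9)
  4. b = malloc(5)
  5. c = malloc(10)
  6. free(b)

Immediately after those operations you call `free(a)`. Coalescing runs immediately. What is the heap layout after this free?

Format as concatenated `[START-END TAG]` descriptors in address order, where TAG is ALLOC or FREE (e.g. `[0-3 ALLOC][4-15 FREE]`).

Op 1: a = malloc(2) -> a = 0; heap: [0-1 ALLOC][2-37 FREE]
Op 2: a = realloc(a, 3) -> a = 0; heap: [0-2 ALLOC][3-37 FREE]
Op 3: a = realloc(a, 9) -> a = 0; heap: [0-8 ALLOC][9-37 FREE]
Op 4: b = malloc(5) -> b = 9; heap: [0-8 ALLOC][9-13 ALLOC][14-37 FREE]
Op 5: c = malloc(10) -> c = 14; heap: [0-8 ALLOC][9-13 ALLOC][14-23 ALLOC][24-37 FREE]
Op 6: free(b) -> (freed b); heap: [0-8 ALLOC][9-13 FREE][14-23 ALLOC][24-37 FREE]
free(a): a = 0 -> block [0-8 ALLOC]; mark free, coalesce with adjacent free neighbors -> [0-13 FREE][14-23 ALLOC][24-37 FREE]

Answer: [0-13 FREE][14-23 ALLOC][24-37 FREE]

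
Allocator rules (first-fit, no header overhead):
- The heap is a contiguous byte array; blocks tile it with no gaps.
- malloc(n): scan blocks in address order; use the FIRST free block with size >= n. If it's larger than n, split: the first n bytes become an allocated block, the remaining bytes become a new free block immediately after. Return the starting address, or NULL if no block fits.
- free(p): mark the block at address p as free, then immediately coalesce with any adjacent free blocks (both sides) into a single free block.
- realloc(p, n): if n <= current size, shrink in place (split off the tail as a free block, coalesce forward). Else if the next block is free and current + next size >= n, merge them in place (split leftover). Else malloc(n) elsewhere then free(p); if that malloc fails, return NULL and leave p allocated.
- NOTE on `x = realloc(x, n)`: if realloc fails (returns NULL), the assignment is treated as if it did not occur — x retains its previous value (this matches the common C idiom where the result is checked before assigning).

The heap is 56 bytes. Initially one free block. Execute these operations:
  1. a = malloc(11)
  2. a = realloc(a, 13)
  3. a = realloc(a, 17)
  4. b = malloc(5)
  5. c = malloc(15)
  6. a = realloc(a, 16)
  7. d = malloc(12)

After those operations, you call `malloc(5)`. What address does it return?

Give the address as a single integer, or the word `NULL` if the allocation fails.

Op 1: a = malloc(11) -> a = 0; heap: [0-10 ALLOC][11-55 FREE]
Op 2: a = realloc(a, 13) -> a = 0; heap: [0-12 ALLOC][13-55 FREE]
Op 3: a = realloc(a, 17) -> a = 0; heap: [0-16 ALLOC][17-55 FREE]
Op 4: b = malloc(5) -> b = 17; heap: [0-16 ALLOC][17-21 ALLOC][22-55 FREE]
Op 5: c = malloc(15) -> c = 22; heap: [0-16 ALLOC][17-21 ALLOC][22-36 ALLOC][37-55 FREE]
Op 6: a = realloc(a, 16) -> a = 0; heap: [0-15 ALLOC][16-16 FREE][17-21 ALLOC][22-36 ALLOC][37-55 FREE]
Op 7: d = malloc(12) -> d = 37; heap: [0-15 ALLOC][16-16 FREE][17-21 ALLOC][22-36 ALLOC][37-48 ALLOC][49-55 FREE]
malloc(5): first-fit scan over [0-15 ALLOC][16-16 FREE][17-21 ALLOC][22-36 ALLOC][37-48 ALLOC][49-55 FREE] -> 49

Answer: 49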